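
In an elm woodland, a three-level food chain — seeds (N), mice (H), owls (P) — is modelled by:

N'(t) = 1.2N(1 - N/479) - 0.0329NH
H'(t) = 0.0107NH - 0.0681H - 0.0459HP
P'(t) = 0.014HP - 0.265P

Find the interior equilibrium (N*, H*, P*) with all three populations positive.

From dP/dt = 0: 0.014H* = 0.265, so H* = 18.9.
From dN/dt = 0: 1.2(1 - N*/479) = 0.0329·18.9, giving N* = 479·(1 - 0.519) = 230.
From dH/dt = 0: 0.0107·230 - 0.0681 = 0.0459P*, so P* = 2.4/0.0459 = 52.2.

N* ≈ 230, H* ≈ 18.9, P* ≈ 52.2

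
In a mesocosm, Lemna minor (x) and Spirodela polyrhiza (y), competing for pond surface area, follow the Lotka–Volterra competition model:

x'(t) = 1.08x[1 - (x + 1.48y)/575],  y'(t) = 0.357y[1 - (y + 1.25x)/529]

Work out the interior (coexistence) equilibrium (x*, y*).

x* ≈ 245, y* ≈ 223

Setting both brackets to zero gives the nullclines x + 1.48y = 575 and 1.25x + y = 529.
Substituting y = 529 - 1.25x into the first: x(1 - 1.48·1.25) = 575 - 1.48·529.
So x* = -208/-0.85 = 245, and then y* = 529 - 1.25·245 = 223.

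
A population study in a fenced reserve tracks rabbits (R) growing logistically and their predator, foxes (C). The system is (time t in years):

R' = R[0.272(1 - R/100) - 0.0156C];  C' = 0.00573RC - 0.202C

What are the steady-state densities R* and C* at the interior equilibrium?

R* ≈ 35.3, C* ≈ 11.3

From dC/dt = 0 with C > 0: 0.00573R* = 0.202, so R* = 35.3.
Substitute into dR/dt = 0: 0.272(1 - 35.3/100) = 0.0156C*.
The bracket is 0.647, giving C* = 0.176/0.0156 = 11.3.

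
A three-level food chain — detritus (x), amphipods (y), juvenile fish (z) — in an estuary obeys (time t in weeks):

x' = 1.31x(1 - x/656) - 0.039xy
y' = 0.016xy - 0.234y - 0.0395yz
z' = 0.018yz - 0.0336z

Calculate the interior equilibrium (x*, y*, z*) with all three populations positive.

x* ≈ 620, y* ≈ 1.87, z* ≈ 245

From dz/dt = 0: 0.018y* = 0.0336, so y* = 1.87.
From dx/dt = 0: 1.31(1 - x*/656) = 0.039·1.87, giving x* = 656·(1 - 0.0556) = 620.
From dy/dt = 0: 0.016·620 - 0.234 = 0.0395z*, so z* = 9.68/0.0395 = 245.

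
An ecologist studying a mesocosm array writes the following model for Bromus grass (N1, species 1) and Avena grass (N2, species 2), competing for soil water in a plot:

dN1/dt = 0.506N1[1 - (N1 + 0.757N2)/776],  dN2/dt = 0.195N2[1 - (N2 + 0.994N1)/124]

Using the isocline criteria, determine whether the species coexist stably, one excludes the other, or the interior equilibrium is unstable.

species 1 excludes species 2

Compare the nullcline intercepts: K1/α12 = 776/0.757 = 1030 > K2 = 124; K2/α21 = 124/0.994 = 125 < K1 = 776.
Since the inequalities point opposite ways, species 1 can invade but species 2 cannot.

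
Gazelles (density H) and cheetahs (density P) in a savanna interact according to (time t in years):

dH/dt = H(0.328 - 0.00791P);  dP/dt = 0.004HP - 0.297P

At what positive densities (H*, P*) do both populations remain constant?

H* ≈ 74.2, P* ≈ 41.5

Set dP/dt = 0 with P > 0: 0.004H - 0.297 = 0, so H* = 0.297/0.004 = 74.2.
Set dH/dt = 0 with H > 0: 0.328 - 0.00791P = 0, so P* = 0.328/0.00791 = 41.5.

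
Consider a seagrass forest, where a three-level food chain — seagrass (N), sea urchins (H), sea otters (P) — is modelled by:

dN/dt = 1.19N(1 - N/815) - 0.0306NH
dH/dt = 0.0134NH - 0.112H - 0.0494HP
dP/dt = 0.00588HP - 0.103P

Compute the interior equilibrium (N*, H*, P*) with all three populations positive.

From dP/dt = 0: 0.00588H* = 0.103, so H* = 17.5.
From dN/dt = 0: 1.19(1 - N*/815) = 0.0306·17.5, giving N* = 815·(1 - 0.45) = 448.
From dH/dt = 0: 0.0134·448 - 0.112 = 0.0494P*, so P* = 5.89/0.0494 = 119.

N* ≈ 448, H* ≈ 17.5, P* ≈ 119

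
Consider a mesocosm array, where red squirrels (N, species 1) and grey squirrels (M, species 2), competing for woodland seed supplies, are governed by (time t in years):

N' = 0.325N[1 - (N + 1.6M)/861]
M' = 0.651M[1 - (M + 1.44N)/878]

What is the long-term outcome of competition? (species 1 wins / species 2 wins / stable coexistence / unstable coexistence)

unstable coexistence (outcome depends on initial conditions)

Compare the nullcline intercepts: K1/α12 = 861/1.6 = 538 < K2 = 878; K2/α21 = 878/1.44 = 610 < K1 = 861.
Since both are reversed, neither can invade when rare; the interior point is a saddle.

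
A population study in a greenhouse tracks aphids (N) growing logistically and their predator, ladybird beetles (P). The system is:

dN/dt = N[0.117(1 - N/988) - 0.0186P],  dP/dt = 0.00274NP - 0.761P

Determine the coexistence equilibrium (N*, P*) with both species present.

From dP/dt = 0 with P > 0: 0.00274N* = 0.761, so N* = 278.
Substitute into dN/dt = 0: 0.117(1 - 278/988) = 0.0186P*.
The bracket is 0.719, giving P* = 0.0841/0.0186 = 4.52.

N* ≈ 278, P* ≈ 4.52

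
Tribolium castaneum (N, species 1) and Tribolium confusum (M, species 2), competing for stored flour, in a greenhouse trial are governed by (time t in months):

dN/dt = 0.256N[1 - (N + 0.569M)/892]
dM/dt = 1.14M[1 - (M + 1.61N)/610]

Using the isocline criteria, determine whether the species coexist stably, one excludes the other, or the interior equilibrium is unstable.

species 1 excludes species 2

Compare the nullcline intercepts: K1/α12 = 892/0.569 = 1570 > K2 = 610; K2/α21 = 610/1.61 = 379 < K1 = 892.
Since the inequalities point opposite ways, species 1 can invade but species 2 cannot.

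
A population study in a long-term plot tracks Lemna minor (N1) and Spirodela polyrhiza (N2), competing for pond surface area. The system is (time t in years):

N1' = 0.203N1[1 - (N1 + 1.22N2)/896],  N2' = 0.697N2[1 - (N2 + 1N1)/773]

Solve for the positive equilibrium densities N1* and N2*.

N1* ≈ 214, N2* ≈ 559

Setting both brackets to zero gives the nullclines N1 + 1.22N2 = 896 and 1N1 + N2 = 773.
Substituting N2 = 773 - 1N1 into the first: N1(1 - 1.22·1) = 896 - 1.22·773.
So N1* = -47.1/-0.22 = 214, and then N2* = 773 - 1·214 = 559.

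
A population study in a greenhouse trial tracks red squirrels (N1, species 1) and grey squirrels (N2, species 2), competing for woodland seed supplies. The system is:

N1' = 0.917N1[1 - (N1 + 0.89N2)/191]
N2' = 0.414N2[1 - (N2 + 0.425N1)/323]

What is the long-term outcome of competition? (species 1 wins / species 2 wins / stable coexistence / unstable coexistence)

Compare the nullcline intercepts: K1/α12 = 191/0.89 = 215 < K2 = 323; K2/α21 = 323/0.425 = 760 > K1 = 191.
Since the inequalities point opposite ways, species 2 can invade but species 1 cannot.

species 2 excludes species 1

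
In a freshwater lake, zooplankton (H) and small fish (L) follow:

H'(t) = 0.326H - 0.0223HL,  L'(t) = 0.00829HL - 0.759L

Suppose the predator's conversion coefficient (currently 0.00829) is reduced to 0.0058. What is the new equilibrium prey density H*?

At the interior fixed point, setting dL/dt = 0 with L > 0 fixes H* = (predator death rate)/(HL coefficient) — independent of the other coefficients.
With the change, H* = 0.759/0.0058 = 131; it rises from 91.6.

H* ≈ 131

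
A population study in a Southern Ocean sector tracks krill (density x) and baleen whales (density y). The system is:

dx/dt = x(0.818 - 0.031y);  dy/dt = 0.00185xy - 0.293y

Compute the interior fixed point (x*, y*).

x* ≈ 158, y* ≈ 26.4

Set dy/dt = 0 with y > 0: 0.00185x - 0.293 = 0, so x* = 0.293/0.00185 = 158.
Set dx/dt = 0 with x > 0: 0.818 - 0.031y = 0, so y* = 0.818/0.031 = 26.4.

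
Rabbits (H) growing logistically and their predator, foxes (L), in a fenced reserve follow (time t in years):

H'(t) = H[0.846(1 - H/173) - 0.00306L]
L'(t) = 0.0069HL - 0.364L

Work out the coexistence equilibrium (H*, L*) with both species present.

From dL/dt = 0 with L > 0: 0.0069H* = 0.364, so H* = 52.8.
Substitute into dH/dt = 0: 0.846(1 - 52.8/173) = 0.00306L*.
The bracket is 0.695, giving L* = 0.588/0.00306 = 192.

H* ≈ 52.8, L* ≈ 192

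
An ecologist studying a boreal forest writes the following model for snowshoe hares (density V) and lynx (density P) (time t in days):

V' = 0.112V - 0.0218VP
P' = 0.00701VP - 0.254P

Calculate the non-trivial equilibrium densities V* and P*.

Set dP/dt = 0 with P > 0: 0.00701V - 0.254 = 0, so V* = 0.254/0.00701 = 36.2.
Set dV/dt = 0 with V > 0: 0.112 - 0.0218P = 0, so P* = 0.112/0.0218 = 5.14.

V* ≈ 36.2, P* ≈ 5.14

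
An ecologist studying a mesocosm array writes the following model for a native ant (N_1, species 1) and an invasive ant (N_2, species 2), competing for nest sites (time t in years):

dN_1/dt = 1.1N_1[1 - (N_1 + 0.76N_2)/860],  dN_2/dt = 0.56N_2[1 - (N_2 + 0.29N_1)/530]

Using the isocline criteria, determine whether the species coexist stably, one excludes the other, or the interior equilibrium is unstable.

Compare the nullcline intercepts: K1/α12 = 860/0.76 = 1130 > K2 = 530; K2/α21 = 530/0.29 = 1830 > K1 = 860.
Since both inequalities hold, each species can invade when rare, so the interior equilibrium is stable.

stable coexistence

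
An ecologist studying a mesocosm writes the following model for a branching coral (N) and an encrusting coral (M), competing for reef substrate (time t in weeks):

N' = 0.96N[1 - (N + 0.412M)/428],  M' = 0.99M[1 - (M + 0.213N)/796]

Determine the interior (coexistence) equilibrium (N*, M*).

Setting both brackets to zero gives the nullclines N + 0.412M = 428 and 0.213N + M = 796.
Substituting M = 796 - 0.213N into the first: N(1 - 0.412·0.213) = 428 - 0.412·796.
So N* = 100/0.912 = 110, and then M* = 796 - 0.213·110 = 773.

N* ≈ 110, M* ≈ 773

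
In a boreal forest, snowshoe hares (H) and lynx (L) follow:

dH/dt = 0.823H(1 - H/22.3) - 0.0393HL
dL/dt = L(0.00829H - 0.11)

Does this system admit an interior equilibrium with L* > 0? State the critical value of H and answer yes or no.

The predator equation gives dL/dt > 0 only when H > 0.11/0.00829 = 13.3.
Without the predator, H → K = 22.3. Since 22.3 > 13.3, the predator can invade and persist.

Threshold H = 13.3; K > 13.3, so yes, the predator persists.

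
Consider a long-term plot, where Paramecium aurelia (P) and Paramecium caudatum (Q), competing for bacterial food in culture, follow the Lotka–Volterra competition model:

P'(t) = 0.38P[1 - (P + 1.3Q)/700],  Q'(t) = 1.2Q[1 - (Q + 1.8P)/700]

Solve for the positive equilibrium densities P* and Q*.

Setting both brackets to zero gives the nullclines P + 1.3Q = 700 and 1.8P + Q = 700.
Substituting Q = 700 - 1.8P into the first: P(1 - 1.3·1.8) = 700 - 1.3·700.
So P* = -210/-1.34 = 157, and then Q* = 700 - 1.8·157 = 418.

P* ≈ 157, Q* ≈ 418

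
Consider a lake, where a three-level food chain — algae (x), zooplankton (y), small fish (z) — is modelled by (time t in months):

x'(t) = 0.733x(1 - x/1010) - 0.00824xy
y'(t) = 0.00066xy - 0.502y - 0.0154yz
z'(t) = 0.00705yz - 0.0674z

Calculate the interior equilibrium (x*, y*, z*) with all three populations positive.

x* ≈ 901, y* ≈ 9.56, z* ≈ 6.04

From dz/dt = 0: 0.00705y* = 0.0674, so y* = 9.56.
From dx/dt = 0: 0.733(1 - x*/1010) = 0.00824·9.56, giving x* = 1010·(1 - 0.107) = 901.
From dy/dt = 0: 0.00066·901 - 0.502 = 0.0154z*, so z* = 0.093/0.0154 = 6.04.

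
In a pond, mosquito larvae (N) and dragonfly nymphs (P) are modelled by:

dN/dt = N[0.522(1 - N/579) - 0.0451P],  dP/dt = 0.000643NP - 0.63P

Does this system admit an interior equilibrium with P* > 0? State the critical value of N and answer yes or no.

Threshold N = 980; K < 980, so no, the predator goes extinct.

The predator equation gives dP/dt > 0 only when N > 0.63/0.000643 = 980.
Without the predator, N → K = 579. Since 579 < 980, the predator cannot invade.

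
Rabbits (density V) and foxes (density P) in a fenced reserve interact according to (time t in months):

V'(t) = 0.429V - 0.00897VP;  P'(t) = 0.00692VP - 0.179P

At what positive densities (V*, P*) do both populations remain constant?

Set dP/dt = 0 with P > 0: 0.00692V - 0.179 = 0, so V* = 0.179/0.00692 = 25.9.
Set dV/dt = 0 with V > 0: 0.429 - 0.00897P = 0, so P* = 0.429/0.00897 = 47.8.

V* ≈ 25.9, P* ≈ 47.8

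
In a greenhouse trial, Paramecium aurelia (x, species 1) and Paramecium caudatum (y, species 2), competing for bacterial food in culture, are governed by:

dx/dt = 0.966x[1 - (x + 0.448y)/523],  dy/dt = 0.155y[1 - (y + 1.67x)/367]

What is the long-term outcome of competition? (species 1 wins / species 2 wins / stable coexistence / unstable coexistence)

Compare the nullcline intercepts: K1/α12 = 523/0.448 = 1170 > K2 = 367; K2/α21 = 367/1.67 = 220 < K1 = 523.
Since the inequalities point opposite ways, species 1 can invade but species 2 cannot.

species 1 excludes species 2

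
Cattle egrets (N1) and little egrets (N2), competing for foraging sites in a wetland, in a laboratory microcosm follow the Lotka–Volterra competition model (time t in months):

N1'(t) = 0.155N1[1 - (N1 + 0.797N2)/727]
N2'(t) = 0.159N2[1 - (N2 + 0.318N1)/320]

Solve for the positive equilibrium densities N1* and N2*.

N1* ≈ 632, N2* ≈ 119

Setting both brackets to zero gives the nullclines N1 + 0.797N2 = 727 and 0.318N1 + N2 = 320.
Substituting N2 = 320 - 0.318N1 into the first: N1(1 - 0.797·0.318) = 727 - 0.797·320.
So N1* = 472/0.747 = 632, and then N2* = 320 - 0.318·632 = 119.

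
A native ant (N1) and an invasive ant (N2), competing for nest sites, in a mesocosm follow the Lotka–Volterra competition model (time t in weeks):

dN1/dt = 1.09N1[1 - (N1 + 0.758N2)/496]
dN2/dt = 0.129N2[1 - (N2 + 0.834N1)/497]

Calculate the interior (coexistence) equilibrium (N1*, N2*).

N1* ≈ 324, N2* ≈ 227

Setting both brackets to zero gives the nullclines N1 + 0.758N2 = 496 and 0.834N1 + N2 = 497.
Substituting N2 = 497 - 0.834N1 into the first: N1(1 - 0.758·0.834) = 496 - 0.758·497.
So N1* = 119/0.368 = 324, and then N2* = 497 - 0.834·324 = 227.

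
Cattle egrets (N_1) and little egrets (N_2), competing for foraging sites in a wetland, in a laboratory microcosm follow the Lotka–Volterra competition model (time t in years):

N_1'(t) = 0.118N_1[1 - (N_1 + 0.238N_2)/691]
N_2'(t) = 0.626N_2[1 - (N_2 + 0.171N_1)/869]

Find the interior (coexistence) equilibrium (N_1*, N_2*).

Setting both brackets to zero gives the nullclines N_1 + 0.238N_2 = 691 and 0.171N_1 + N_2 = 869.
Substituting N_2 = 869 - 0.171N_1 into the first: N_1(1 - 0.238·0.171) = 691 - 0.238·869.
So N_1* = 484/0.959 = 505, and then N_2* = 869 - 0.171·505 = 783.

N_1* ≈ 505, N_2* ≈ 783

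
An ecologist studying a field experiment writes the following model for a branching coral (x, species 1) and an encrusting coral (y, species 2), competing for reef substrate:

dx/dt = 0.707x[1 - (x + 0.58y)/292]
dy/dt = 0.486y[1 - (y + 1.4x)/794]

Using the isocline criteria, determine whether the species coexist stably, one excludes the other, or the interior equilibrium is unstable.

Compare the nullcline intercepts: K1/α12 = 292/0.58 = 503 < K2 = 794; K2/α21 = 794/1.4 = 567 > K1 = 292.
Since the inequalities point opposite ways, species 2 can invade but species 1 cannot.

species 2 excludes species 1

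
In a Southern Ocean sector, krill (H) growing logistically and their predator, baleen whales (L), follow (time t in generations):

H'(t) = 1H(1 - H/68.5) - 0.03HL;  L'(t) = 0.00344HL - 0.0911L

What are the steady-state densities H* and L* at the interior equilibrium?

From dL/dt = 0 with L > 0: 0.00344H* = 0.0911, so H* = 26.5.
Substitute into dH/dt = 0: 1(1 - 26.5/68.5) = 0.03L*.
The bracket is 0.613, giving L* = 0.613/0.03 = 20.4.

H* ≈ 26.5, L* ≈ 20.4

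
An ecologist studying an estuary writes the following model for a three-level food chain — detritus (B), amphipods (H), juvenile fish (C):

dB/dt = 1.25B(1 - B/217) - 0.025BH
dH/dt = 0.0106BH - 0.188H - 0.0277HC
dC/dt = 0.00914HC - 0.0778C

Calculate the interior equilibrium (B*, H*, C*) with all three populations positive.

B* ≈ 180, H* ≈ 8.51, C* ≈ 62.1

From dC/dt = 0: 0.00914H* = 0.0778, so H* = 8.51.
From dB/dt = 0: 1.25(1 - B*/217) = 0.025·8.51, giving B* = 217·(1 - 0.17) = 180.
From dH/dt = 0: 0.0106·180 - 0.188 = 0.0277C*, so C* = 1.72/0.0277 = 62.1.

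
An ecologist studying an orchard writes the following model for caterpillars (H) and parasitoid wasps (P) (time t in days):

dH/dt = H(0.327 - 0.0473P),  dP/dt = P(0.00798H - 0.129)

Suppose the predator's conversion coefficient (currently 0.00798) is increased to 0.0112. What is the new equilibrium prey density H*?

H* ≈ 11.5

At the interior fixed point, setting dP/dt = 0 with P > 0 fixes H* = (predator death rate)/(HP coefficient) — independent of the other coefficients.
With the change, H* = 0.129/0.0112 = 11.5; it falls from 16.2.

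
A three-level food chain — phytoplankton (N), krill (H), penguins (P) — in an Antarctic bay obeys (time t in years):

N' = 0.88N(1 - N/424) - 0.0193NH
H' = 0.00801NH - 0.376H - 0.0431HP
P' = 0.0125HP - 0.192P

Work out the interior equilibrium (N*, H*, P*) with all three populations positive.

From dP/dt = 0: 0.0125H* = 0.192, so H* = 15.4.
From dN/dt = 0: 0.88(1 - N*/424) = 0.0193·15.4, giving N* = 424·(1 - 0.337) = 281.
From dH/dt = 0: 0.00801·281 - 0.376 = 0.0431P*, so P* = 1.88/0.0431 = 43.5.

N* ≈ 281, H* ≈ 15.4, P* ≈ 43.5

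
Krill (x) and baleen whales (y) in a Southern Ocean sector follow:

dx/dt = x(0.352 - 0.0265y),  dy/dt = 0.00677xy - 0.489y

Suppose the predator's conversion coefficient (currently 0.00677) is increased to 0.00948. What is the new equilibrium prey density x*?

x* ≈ 51.6

At the interior fixed point, setting dy/dt = 0 with y > 0 fixes x* = (predator death rate)/(xy coefficient) — independent of the other coefficients.
With the change, x* = 0.489/0.00948 = 51.6; it falls from 72.2.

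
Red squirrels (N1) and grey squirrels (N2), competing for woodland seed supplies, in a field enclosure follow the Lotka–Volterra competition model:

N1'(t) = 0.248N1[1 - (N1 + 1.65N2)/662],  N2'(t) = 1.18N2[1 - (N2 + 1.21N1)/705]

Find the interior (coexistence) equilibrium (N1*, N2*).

Setting both brackets to zero gives the nullclines N1 + 1.65N2 = 662 and 1.21N1 + N2 = 705.
Substituting N2 = 705 - 1.21N1 into the first: N1(1 - 1.65·1.21) = 662 - 1.65·705.
So N1* = -501/-0.996 = 503, and then N2* = 705 - 1.21·503 = 96.4.

N1* ≈ 503, N2* ≈ 96.4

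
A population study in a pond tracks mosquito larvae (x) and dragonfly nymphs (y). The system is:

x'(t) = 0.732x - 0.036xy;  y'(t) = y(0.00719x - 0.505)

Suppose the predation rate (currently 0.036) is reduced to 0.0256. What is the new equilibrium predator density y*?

y* ≈ 28.6

At the interior fixed point, setting dx/dt = 0 with x > 0 fixes y* = (prey growth rate)/(xy coefficient) — independent of the other coefficients.
With the change, y* = 0.732/0.0256 = 28.6; it rises from 20.3.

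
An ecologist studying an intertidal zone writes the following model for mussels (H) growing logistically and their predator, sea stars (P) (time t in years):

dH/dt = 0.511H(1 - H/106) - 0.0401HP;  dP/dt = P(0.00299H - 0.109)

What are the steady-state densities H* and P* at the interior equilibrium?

H* ≈ 36.5, P* ≈ 8.36

From dP/dt = 0 with P > 0: 0.00299H* = 0.109, so H* = 36.5.
Substitute into dH/dt = 0: 0.511(1 - 36.5/106) = 0.0401P*.
The bracket is 0.656, giving P* = 0.335/0.0401 = 8.36.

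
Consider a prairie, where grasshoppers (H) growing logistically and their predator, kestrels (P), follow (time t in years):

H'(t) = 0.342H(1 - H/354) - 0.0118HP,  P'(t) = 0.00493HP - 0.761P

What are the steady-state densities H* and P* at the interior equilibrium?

From dP/dt = 0 with P > 0: 0.00493H* = 0.761, so H* = 154.
Substitute into dH/dt = 0: 0.342(1 - 154/354) = 0.0118P*.
The bracket is 0.564, giving P* = 0.193/0.0118 = 16.3.

H* ≈ 154, P* ≈ 16.3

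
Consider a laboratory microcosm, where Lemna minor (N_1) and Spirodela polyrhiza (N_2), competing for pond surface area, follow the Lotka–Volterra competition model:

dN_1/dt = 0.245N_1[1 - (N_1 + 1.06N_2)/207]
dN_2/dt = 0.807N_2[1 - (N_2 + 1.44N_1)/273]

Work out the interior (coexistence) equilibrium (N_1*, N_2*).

Setting both brackets to zero gives the nullclines N_1 + 1.06N_2 = 207 and 1.44N_1 + N_2 = 273.
Substituting N_2 = 273 - 1.44N_1 into the first: N_1(1 - 1.06·1.44) = 207 - 1.06·273.
So N_1* = -82.4/-0.526 = 156, and then N_2* = 273 - 1.44·156 = 47.6.

N_1* ≈ 156, N_2* ≈ 47.6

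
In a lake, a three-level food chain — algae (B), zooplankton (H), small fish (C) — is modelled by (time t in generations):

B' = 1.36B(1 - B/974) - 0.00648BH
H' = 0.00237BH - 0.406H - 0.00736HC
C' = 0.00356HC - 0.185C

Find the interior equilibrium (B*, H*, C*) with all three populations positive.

From dC/dt = 0: 0.00356H* = 0.185, so H* = 52.
From dB/dt = 0: 1.36(1 - B*/974) = 0.00648·52, giving B* = 974·(1 - 0.248) = 733.
From dH/dt = 0: 0.00237·733 - 0.406 = 0.00736C*, so C* = 1.33/0.00736 = 181.

B* ≈ 733, H* ≈ 52, C* ≈ 181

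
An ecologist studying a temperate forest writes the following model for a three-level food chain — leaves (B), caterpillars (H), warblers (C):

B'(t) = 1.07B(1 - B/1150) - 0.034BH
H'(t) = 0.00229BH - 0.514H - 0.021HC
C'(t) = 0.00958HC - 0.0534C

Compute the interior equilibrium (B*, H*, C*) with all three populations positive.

From dC/dt = 0: 0.00958H* = 0.0534, so H* = 5.57.
From dB/dt = 0: 1.07(1 - B*/1150) = 0.034·5.57, giving B* = 1150·(1 - 0.177) = 946.
From dH/dt = 0: 0.00229·946 - 0.514 = 0.021C*, so C* = 1.65/0.021 = 78.7.

B* ≈ 946, H* ≈ 5.57, C* ≈ 78.7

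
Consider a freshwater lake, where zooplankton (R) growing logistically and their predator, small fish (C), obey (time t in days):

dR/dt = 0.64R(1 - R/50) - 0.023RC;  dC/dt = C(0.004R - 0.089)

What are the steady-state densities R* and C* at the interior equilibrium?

R* ≈ 22.2, C* ≈ 15.4

From dC/dt = 0 with C > 0: 0.004R* = 0.089, so R* = 22.2.
Substitute into dR/dt = 0: 0.64(1 - 22.2/50) = 0.023C*.
The bracket is 0.555, giving C* = 0.355/0.023 = 15.4.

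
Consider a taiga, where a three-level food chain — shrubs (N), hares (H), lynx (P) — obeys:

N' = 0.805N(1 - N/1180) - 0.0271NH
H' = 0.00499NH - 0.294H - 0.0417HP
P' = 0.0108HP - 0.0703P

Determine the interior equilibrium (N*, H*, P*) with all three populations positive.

N* ≈ 921, H* ≈ 6.51, P* ≈ 103

From dP/dt = 0: 0.0108H* = 0.0703, so H* = 6.51.
From dN/dt = 0: 0.805(1 - N*/1180) = 0.0271·6.51, giving N* = 1180·(1 - 0.219) = 921.
From dH/dt = 0: 0.00499·921 - 0.294 = 0.0417P*, so P* = 4.3/0.0417 = 103.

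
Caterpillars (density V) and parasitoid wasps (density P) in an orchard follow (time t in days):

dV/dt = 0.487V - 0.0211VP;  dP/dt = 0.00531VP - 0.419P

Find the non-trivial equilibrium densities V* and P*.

V* ≈ 78.9, P* ≈ 23.1

Set dP/dt = 0 with P > 0: 0.00531V - 0.419 = 0, so V* = 0.419/0.00531 = 78.9.
Set dV/dt = 0 with V > 0: 0.487 - 0.0211P = 0, so P* = 0.487/0.0211 = 23.1.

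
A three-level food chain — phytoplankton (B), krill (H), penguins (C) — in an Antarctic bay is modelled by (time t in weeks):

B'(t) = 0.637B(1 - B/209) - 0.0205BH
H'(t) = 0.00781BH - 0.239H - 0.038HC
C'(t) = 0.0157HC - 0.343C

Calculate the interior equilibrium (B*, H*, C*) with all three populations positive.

B* ≈ 62.1, H* ≈ 21.8, C* ≈ 6.46

From dC/dt = 0: 0.0157H* = 0.343, so H* = 21.8.
From dB/dt = 0: 0.637(1 - B*/209) = 0.0205·21.8, giving B* = 209·(1 - 0.703) = 62.1.
From dH/dt = 0: 0.00781·62.1 - 0.239 = 0.038C*, so C* = 0.246/0.038 = 6.46.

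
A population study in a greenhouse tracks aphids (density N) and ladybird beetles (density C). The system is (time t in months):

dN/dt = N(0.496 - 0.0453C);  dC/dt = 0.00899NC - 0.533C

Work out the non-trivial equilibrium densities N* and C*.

N* ≈ 59.3, C* ≈ 10.9

Set dC/dt = 0 with C > 0: 0.00899N - 0.533 = 0, so N* = 0.533/0.00899 = 59.3.
Set dN/dt = 0 with N > 0: 0.496 - 0.0453C = 0, so C* = 0.496/0.0453 = 10.9.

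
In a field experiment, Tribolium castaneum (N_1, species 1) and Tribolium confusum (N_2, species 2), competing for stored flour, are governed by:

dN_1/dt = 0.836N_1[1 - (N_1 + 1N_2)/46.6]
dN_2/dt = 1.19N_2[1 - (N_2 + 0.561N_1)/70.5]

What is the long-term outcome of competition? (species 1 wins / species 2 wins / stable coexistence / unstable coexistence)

Compare the nullcline intercepts: K1/α12 = 46.6/1 = 46.6 < K2 = 70.5; K2/α21 = 70.5/0.561 = 126 > K1 = 46.6.
Since the inequalities point opposite ways, species 2 can invade but species 1 cannot.

species 2 excludes species 1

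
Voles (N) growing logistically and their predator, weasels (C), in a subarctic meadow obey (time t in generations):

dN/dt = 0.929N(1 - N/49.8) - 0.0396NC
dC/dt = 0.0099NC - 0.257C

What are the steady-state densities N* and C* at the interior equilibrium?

N* ≈ 26, C* ≈ 11.2

From dC/dt = 0 with C > 0: 0.0099N* = 0.257, so N* = 26.
Substitute into dN/dt = 0: 0.929(1 - 26/49.8) = 0.0396C*.
The bracket is 0.479, giving C* = 0.445/0.0396 = 11.2.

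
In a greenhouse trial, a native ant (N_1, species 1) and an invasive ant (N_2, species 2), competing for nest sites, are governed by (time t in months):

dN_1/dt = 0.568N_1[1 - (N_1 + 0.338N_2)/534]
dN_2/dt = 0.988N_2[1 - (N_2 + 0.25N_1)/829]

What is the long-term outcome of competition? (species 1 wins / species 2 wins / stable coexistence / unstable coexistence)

Compare the nullcline intercepts: K1/α12 = 534/0.338 = 1580 > K2 = 829; K2/α21 = 829/0.25 = 3320 > K1 = 534.
Since both inequalities hold, each species can invade when rare, so the interior equilibrium is stable.

stable coexistence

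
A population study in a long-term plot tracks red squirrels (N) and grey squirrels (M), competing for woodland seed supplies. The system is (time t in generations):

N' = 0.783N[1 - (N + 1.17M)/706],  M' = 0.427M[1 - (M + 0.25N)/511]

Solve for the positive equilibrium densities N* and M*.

Setting both brackets to zero gives the nullclines N + 1.17M = 706 and 0.25N + M = 511.
Substituting M = 511 - 0.25N into the first: N(1 - 1.17·0.25) = 706 - 1.17·511.
So N* = 108/0.708 = 153, and then M* = 511 - 0.25·153 = 473.

N* ≈ 153, M* ≈ 473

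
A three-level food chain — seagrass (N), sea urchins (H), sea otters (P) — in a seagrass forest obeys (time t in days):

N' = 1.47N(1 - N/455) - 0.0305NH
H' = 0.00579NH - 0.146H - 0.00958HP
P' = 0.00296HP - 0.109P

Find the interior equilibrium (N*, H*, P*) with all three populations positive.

From dP/dt = 0: 0.00296H* = 0.109, so H* = 36.8.
From dN/dt = 0: 1.47(1 - N*/455) = 0.0305·36.8, giving N* = 455·(1 - 0.764) = 107.
From dH/dt = 0: 0.00579·107 - 0.146 = 0.00958P*, so P* = 0.476/0.00958 = 49.6.

N* ≈ 107, H* ≈ 36.8, P* ≈ 49.6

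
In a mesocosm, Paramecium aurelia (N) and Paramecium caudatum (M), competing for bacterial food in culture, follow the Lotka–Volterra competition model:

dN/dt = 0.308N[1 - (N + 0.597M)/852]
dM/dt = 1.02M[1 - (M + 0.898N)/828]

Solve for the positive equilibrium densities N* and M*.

N* ≈ 771, M* ≈ 136

Setting both brackets to zero gives the nullclines N + 0.597M = 852 and 0.898N + M = 828.
Substituting M = 828 - 0.898N into the first: N(1 - 0.597·0.898) = 852 - 0.597·828.
So N* = 358/0.464 = 771, and then M* = 828 - 0.898·771 = 136.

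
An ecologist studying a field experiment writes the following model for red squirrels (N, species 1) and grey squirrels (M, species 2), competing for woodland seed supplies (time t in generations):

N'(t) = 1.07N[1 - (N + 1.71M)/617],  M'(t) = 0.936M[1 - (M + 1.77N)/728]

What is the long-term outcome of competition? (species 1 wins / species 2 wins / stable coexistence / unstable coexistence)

Compare the nullcline intercepts: K1/α12 = 617/1.71 = 361 < K2 = 728; K2/α21 = 728/1.77 = 411 < K1 = 617.
Since both are reversed, neither can invade when rare; the interior point is a saddle.

unstable coexistence (outcome depends on initial conditions)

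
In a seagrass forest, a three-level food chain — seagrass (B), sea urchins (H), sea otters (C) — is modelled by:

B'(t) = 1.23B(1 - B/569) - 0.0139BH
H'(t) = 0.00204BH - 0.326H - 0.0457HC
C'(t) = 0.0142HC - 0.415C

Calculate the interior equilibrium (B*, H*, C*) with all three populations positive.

B* ≈ 381, H* ≈ 29.2, C* ≈ 9.88

From dC/dt = 0: 0.0142H* = 0.415, so H* = 29.2.
From dB/dt = 0: 1.23(1 - B*/569) = 0.0139·29.2, giving B* = 569·(1 - 0.33) = 381.
From dH/dt = 0: 0.00204·381 - 0.326 = 0.0457C*, so C* = 0.451/0.0457 = 9.88.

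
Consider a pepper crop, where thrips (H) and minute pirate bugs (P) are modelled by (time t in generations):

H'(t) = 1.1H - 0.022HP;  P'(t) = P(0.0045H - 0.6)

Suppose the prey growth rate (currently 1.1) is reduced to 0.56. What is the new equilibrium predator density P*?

P* ≈ 25.5

At the interior fixed point, setting dH/dt = 0 with H > 0 fixes P* = (prey growth rate)/(HP coefficient) — independent of the other coefficients.
With the change, P* = 0.56/0.022 = 25.5; it falls from 50.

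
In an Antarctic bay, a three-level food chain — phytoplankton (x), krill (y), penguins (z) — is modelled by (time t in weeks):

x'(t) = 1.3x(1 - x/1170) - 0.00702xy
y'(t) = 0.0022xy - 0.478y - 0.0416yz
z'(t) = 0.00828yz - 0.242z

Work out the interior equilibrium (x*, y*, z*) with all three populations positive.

x* ≈ 985, y* ≈ 29.2, z* ≈ 40.6

From dz/dt = 0: 0.00828y* = 0.242, so y* = 29.2.
From dx/dt = 0: 1.3(1 - x*/1170) = 0.00702·29.2, giving x* = 1170·(1 - 0.158) = 985.
From dy/dt = 0: 0.0022·985 - 0.478 = 0.0416z*, so z* = 1.69/0.0416 = 40.6.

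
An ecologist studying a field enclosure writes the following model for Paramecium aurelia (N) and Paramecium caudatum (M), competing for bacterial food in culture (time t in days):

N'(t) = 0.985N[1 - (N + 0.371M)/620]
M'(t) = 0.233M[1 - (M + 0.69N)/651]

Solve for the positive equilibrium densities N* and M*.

Setting both brackets to zero gives the nullclines N + 0.371M = 620 and 0.69N + M = 651.
Substituting M = 651 - 0.69N into the first: N(1 - 0.371·0.69) = 620 - 0.371·651.
So N* = 378/0.744 = 509, and then M* = 651 - 0.69·509 = 300.

N* ≈ 509, M* ≈ 300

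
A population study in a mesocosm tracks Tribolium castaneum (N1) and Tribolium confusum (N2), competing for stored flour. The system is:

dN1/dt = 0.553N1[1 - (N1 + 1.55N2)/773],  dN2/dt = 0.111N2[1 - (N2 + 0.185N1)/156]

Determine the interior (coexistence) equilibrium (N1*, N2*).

Setting both brackets to zero gives the nullclines N1 + 1.55N2 = 773 and 0.185N1 + N2 = 156.
Substituting N2 = 156 - 0.185N1 into the first: N1(1 - 1.55·0.185) = 773 - 1.55·156.
So N1* = 531/0.713 = 745, and then N2* = 156 - 0.185·745 = 18.2.

N1* ≈ 745, N2* ≈ 18.2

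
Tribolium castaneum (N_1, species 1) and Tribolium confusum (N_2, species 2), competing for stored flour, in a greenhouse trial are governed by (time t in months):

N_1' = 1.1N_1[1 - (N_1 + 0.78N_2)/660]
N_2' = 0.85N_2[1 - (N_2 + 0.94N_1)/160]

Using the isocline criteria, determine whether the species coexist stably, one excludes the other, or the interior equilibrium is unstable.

species 1 excludes species 2

Compare the nullcline intercepts: K1/α12 = 660/0.78 = 846 > K2 = 160; K2/α21 = 160/0.94 = 170 < K1 = 660.
Since the inequalities point opposite ways, species 1 can invade but species 2 cannot.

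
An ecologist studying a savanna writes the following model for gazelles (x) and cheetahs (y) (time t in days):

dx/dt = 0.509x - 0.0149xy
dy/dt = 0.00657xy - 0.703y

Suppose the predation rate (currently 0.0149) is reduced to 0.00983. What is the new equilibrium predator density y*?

y* ≈ 51.8

At the interior fixed point, setting dx/dt = 0 with x > 0 fixes y* = (prey growth rate)/(xy coefficient) — independent of the other coefficients.
With the change, y* = 0.509/0.00983 = 51.8; it rises from 34.2.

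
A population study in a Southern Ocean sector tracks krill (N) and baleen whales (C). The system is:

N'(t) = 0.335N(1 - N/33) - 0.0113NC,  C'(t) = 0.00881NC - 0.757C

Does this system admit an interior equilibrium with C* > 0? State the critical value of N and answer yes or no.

The predator equation gives dC/dt > 0 only when N > 0.757/0.00881 = 85.9.
Without the predator, N → K = 33. Since 33 < 85.9, the predator cannot invade.

Threshold N = 85.9; K < 85.9, so no, the predator goes extinct.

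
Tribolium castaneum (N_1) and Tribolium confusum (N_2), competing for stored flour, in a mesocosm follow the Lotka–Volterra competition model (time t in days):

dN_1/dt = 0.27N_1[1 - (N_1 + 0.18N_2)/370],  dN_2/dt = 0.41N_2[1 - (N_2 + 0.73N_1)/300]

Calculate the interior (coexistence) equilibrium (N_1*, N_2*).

N_1* ≈ 364, N_2* ≈ 34.4

Setting both brackets to zero gives the nullclines N_1 + 0.18N_2 = 370 and 0.73N_1 + N_2 = 300.
Substituting N_2 = 300 - 0.73N_1 into the first: N_1(1 - 0.18·0.73) = 370 - 0.18·300.
So N_1* = 316/0.869 = 364, and then N_2* = 300 - 0.73·364 = 34.4.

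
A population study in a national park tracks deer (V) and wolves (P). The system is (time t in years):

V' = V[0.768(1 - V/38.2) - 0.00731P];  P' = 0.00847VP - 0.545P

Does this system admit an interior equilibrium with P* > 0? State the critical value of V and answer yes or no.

The predator equation gives dP/dt > 0 only when V > 0.545/0.00847 = 64.3.
Without the predator, V → K = 38.2. Since 38.2 < 64.3, the predator cannot invade.

Threshold V = 64.3; K < 64.3, so no, the predator goes extinct.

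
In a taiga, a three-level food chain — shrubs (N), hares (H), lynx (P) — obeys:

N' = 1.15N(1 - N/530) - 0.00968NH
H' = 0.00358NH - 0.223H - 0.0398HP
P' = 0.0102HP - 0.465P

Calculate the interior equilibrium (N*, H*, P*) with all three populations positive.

N* ≈ 327, H* ≈ 45.6, P* ≈ 23.8

From dP/dt = 0: 0.0102H* = 0.465, so H* = 45.6.
From dN/dt = 0: 1.15(1 - N*/530) = 0.00968·45.6, giving N* = 530·(1 - 0.384) = 327.
From dH/dt = 0: 0.00358·327 - 0.223 = 0.0398P*, so P* = 0.946/0.0398 = 23.8.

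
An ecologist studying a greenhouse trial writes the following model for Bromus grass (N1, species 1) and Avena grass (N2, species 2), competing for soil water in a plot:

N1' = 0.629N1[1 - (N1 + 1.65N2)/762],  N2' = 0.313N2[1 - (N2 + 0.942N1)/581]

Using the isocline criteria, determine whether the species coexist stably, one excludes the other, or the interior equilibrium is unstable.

Compare the nullcline intercepts: K1/α12 = 762/1.65 = 462 < K2 = 581; K2/α21 = 581/0.942 = 617 < K1 = 762.
Since both are reversed, neither can invade when rare; the interior point is a saddle.

unstable coexistence (outcome depends on initial conditions)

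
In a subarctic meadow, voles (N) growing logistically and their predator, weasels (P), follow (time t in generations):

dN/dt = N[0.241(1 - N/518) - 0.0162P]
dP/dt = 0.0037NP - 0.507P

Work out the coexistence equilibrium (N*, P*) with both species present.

N* ≈ 137, P* ≈ 10.9

From dP/dt = 0 with P > 0: 0.0037N* = 0.507, so N* = 137.
Substitute into dN/dt = 0: 0.241(1 - 137/518) = 0.0162P*.
The bracket is 0.735, giving P* = 0.177/0.0162 = 10.9.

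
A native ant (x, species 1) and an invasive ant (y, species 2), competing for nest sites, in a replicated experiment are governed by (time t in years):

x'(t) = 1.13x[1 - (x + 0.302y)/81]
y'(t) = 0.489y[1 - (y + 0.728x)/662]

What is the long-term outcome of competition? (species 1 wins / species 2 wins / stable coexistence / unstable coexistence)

species 2 excludes species 1

Compare the nullcline intercepts: K1/α12 = 81/0.302 = 268 < K2 = 662; K2/α21 = 662/0.728 = 909 > K1 = 81.
Since the inequalities point opposite ways, species 2 can invade but species 1 cannot.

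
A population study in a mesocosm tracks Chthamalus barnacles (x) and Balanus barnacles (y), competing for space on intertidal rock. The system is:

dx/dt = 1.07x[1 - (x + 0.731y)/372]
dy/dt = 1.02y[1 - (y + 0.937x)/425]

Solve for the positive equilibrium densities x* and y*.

x* ≈ 195, y* ≈ 243

Setting both brackets to zero gives the nullclines x + 0.731y = 372 and 0.937x + y = 425.
Substituting y = 425 - 0.937x into the first: x(1 - 0.731·0.937) = 372 - 0.731·425.
So x* = 61.3/0.315 = 195, and then y* = 425 - 0.937·195 = 243.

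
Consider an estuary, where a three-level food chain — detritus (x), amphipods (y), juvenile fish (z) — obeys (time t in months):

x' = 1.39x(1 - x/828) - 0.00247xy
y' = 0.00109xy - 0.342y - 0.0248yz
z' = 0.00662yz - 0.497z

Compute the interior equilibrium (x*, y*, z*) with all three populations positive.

From dz/dt = 0: 0.00662y* = 0.497, so y* = 75.1.
From dx/dt = 0: 1.39(1 - x*/828) = 0.00247·75.1, giving x* = 828·(1 - 0.133) = 718.
From dy/dt = 0: 0.00109·718 - 0.342 = 0.0248z*, so z* = 0.44/0.0248 = 17.7.

x* ≈ 718, y* ≈ 75.1, z* ≈ 17.7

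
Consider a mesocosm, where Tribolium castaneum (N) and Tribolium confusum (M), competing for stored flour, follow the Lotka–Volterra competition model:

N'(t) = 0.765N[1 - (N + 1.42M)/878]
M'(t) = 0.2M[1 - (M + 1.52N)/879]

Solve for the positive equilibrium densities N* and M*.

Setting both brackets to zero gives the nullclines N + 1.42M = 878 and 1.52N + M = 879.
Substituting M = 879 - 1.52N into the first: N(1 - 1.42·1.52) = 878 - 1.42·879.
So N* = -370/-1.16 = 320, and then M* = 879 - 1.52·320 = 393.

N* ≈ 320, M* ≈ 393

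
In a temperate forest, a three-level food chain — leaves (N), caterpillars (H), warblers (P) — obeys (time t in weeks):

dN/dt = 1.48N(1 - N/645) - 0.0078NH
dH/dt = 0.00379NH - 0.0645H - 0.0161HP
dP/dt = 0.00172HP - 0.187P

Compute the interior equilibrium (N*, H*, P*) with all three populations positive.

From dP/dt = 0: 0.00172H* = 0.187, so H* = 109.
From dN/dt = 0: 1.48(1 - N*/645) = 0.0078·109, giving N* = 645·(1 - 0.573) = 275.
From dH/dt = 0: 0.00379·275 - 0.0645 = 0.0161P*, so P* = 0.979/0.0161 = 60.8.

N* ≈ 275, H* ≈ 109, P* ≈ 60.8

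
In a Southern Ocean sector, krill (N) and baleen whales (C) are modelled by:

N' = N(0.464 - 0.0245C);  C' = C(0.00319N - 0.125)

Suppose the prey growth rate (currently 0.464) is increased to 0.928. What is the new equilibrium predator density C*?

C* ≈ 37.9

At the interior fixed point, setting dN/dt = 0 with N > 0 fixes C* = (prey growth rate)/(NC coefficient) — independent of the other coefficients.
With the change, C* = 0.928/0.0245 = 37.9; it rises from 18.9.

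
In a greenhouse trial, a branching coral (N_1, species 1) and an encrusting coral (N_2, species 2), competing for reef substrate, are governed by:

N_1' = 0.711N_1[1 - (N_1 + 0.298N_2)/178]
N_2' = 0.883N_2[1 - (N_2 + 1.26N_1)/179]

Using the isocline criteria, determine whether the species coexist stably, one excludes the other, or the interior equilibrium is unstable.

Compare the nullcline intercepts: K1/α12 = 178/0.298 = 597 > K2 = 179; K2/α21 = 179/1.26 = 142 < K1 = 178.
Since the inequalities point opposite ways, species 1 can invade but species 2 cannot.

species 1 excludes species 2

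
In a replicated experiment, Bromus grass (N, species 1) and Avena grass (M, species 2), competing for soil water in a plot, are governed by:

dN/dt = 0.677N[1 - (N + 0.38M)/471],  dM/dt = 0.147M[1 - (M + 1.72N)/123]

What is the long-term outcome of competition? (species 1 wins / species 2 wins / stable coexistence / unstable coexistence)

Compare the nullcline intercepts: K1/α12 = 471/0.38 = 1240 > K2 = 123; K2/α21 = 123/1.72 = 71.5 < K1 = 471.
Since the inequalities point opposite ways, species 1 can invade but species 2 cannot.

species 1 excludes species 2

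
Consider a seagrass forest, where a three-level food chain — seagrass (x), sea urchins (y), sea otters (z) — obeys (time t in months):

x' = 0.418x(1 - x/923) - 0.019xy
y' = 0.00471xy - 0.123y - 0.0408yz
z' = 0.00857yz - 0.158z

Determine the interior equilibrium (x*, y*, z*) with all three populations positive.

From dz/dt = 0: 0.00857y* = 0.158, so y* = 18.4.
From dx/dt = 0: 0.418(1 - x*/923) = 0.019·18.4, giving x* = 923·(1 - 0.838) = 150.
From dy/dt = 0: 0.00471·150 - 0.123 = 0.0408z*, so z* = 0.581/0.0408 = 14.2.

x* ≈ 150, y* ≈ 18.4, z* ≈ 14.2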